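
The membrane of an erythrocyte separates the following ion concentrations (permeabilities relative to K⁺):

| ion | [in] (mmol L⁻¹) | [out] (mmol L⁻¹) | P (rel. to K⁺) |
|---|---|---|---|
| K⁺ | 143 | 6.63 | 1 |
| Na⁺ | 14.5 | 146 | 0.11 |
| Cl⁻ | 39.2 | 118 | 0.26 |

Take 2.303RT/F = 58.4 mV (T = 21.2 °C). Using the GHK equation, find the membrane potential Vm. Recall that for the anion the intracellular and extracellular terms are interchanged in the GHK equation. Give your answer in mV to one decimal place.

-42.4 mV

Vm = 58.4 · log₁₀[(Σ P·[cation]ₒ + Σ P·[anion]ᵢ) / (Σ P·[cation]ᵢ + Σ P·[anion]ₒ)]
Numerator = 1×6.63 + 0.11×146 + 0.26×39.2 = 32.88
Denominator = 1×143 + 0.11×14.5 + 0.26×118 = 175.3
Vm = 58.4 · log₁₀(0.1876) = 58.4 × (-0.7268) = -42.44 mV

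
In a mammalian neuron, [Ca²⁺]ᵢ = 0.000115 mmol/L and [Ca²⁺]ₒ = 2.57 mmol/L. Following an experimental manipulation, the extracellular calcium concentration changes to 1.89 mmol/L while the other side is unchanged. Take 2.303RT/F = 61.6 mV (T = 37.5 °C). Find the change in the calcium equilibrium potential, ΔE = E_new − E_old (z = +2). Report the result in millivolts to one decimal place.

-4.1 mV

E_old = (61.6/2)·log₁₀(2.57/0.000115) = 133.96 mV
E_new = (61.6/2)·log₁₀(1.89/0.000115) = 129.85 mV
ΔE = 129.85 − (133.96) = -4.11 mV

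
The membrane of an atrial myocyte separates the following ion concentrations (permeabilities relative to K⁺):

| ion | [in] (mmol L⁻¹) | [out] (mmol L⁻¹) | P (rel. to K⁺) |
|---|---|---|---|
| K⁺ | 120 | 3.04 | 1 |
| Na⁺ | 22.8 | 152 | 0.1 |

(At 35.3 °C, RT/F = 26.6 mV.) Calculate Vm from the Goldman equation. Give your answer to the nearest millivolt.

Vm = 26.6 · ln[(Σ P·[cation]ₒ + Σ P·[anion]ᵢ) / (Σ P·[cation]ᵢ + Σ P·[anion]ₒ)]
Numerator = 1×3.04 + 0.1×152 = 18.24
Denominator = 1×120 + 0.1×22.8 = 122.3
Vm = 26.6 · ln(0.14917) = 26.6 × (-1.9027) = -50.61 mV

-51 mV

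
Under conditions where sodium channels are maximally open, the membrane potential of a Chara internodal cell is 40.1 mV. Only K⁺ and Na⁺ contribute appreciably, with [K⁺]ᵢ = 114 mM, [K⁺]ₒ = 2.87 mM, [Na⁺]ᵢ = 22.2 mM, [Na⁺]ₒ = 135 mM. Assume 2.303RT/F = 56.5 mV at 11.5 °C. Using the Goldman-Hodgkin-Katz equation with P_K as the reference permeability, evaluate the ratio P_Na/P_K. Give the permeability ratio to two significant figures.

27

Let α = P_Na/P_K. GHK: Vm = 56.5·log₁₀[(Kₒ + α·Naₒ)/(Kᵢ + α·Naᵢ)].
10^(Vm/56.5) = 10^(40.1/56.5) = 5.1255
So 5.1255·(Kᵢ + α·Naᵢ) = Kₒ + α·Naₒ → α = (5.1255·114.0 − 2.87) / (135.0 − 5.1255·22.2)
α = (584.3 − 2.87) / (135.0 − 113.8) = 581.4/21.21 = 27.41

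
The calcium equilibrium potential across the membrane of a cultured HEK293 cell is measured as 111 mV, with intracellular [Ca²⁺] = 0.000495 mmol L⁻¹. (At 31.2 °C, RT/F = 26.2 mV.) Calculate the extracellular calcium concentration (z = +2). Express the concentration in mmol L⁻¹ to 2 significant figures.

2.4 mmol L⁻¹

Nernst: E = (26.2/2) · ln([out]/[in]), so ln([out]/[in]) = 111.0 × 2 / 26.2 = 8.4733.
[out]/[in] = e^(8.4733) = 4785.
[out] = 4785 × 0.000495 = 2.369 mmol L⁻¹.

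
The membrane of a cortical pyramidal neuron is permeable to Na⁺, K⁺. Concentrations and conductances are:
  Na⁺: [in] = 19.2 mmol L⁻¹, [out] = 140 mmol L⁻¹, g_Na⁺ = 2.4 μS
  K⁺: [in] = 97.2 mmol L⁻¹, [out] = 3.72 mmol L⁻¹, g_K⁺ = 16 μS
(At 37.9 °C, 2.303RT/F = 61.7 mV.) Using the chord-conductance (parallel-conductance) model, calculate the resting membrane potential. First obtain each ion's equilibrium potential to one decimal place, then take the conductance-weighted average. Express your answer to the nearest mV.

E_Na⁺ = (61.7/1)·log₁₀(140/19.2) = 53.2 mV
E_K⁺ = (61.7/1)·log₁₀(3.72/97.2) = -87.4 mV
Vm = (Σ gᵢEᵢ)/(Σ gᵢ) = (2.4·53.2 + 16·-87.4) / (2.4 + 16)
= -1270.72 / 18.4 = -69.06 mV

-69 mV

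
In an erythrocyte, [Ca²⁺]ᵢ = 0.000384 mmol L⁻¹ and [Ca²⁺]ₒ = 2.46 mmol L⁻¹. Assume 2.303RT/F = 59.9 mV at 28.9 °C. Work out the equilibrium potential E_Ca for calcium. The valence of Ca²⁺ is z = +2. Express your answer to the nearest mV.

E = (59.9/z) · log₁₀([Ca²⁺]_out/[Ca²⁺]_in) with z = +2.
= (59.9/2) · log₁₀(2.46/0.000384) = 29.95 · log₁₀(6406)
= 29.95 · (3.8066) = 114.01 mV

114 mV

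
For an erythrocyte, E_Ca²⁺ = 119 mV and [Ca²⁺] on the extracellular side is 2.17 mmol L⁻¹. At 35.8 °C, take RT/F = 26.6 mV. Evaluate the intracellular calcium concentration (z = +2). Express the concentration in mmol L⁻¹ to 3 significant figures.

0.000282 mmol L⁻¹

Nernst: E = (26.6/2) · ln([out]/[in]), so ln([out]/[in]) = 119.0 × 2 / 26.6 = 8.9474.
[out]/[in] = e^(8.9474) = 7688.
[in] = 2.17 / 7688 = 0.0002823 mmol L⁻¹.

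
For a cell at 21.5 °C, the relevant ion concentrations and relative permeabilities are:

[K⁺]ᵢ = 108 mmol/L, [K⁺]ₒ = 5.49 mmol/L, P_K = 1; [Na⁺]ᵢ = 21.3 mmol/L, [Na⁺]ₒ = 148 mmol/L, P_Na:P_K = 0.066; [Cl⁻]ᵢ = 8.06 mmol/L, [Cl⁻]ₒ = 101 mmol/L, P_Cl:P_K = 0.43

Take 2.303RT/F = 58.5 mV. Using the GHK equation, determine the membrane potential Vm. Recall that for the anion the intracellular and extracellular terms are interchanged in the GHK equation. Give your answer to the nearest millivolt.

-53 mV

Vm = 58.5 · log₁₀[(Σ P·[cation]ₒ + Σ P·[anion]ᵢ) / (Σ P·[cation]ᵢ + Σ P·[anion]ₒ)]
Numerator = 1×5.49 + 0.066×148 + 0.43×8.06 = 18.72
Denominator = 1×108 + 0.066×21.3 + 0.43×101 = 152.8
Vm = 58.5 · log₁₀(0.12251) = 58.5 × (-0.9118) = -53.34 mV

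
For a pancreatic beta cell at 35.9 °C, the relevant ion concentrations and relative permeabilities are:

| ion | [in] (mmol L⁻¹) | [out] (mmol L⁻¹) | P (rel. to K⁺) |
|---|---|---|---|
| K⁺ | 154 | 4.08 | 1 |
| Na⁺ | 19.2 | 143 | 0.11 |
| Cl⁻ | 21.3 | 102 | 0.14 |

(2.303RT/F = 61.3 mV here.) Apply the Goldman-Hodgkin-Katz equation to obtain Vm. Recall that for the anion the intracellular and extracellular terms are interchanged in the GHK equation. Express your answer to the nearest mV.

-54 mV

Vm = 61.3 · log₁₀[(Σ P·[cation]ₒ + Σ P·[anion]ᵢ) / (Σ P·[cation]ᵢ + Σ P·[anion]ₒ)]
Numerator = 1×4.08 + 0.11×143 + 0.14×21.3 = 22.79
Denominator = 1×154 + 0.11×19.2 + 0.14×102 = 170.4
Vm = 61.3 · log₁₀(0.13376) = 61.3 × (-0.8737) = -53.56 mV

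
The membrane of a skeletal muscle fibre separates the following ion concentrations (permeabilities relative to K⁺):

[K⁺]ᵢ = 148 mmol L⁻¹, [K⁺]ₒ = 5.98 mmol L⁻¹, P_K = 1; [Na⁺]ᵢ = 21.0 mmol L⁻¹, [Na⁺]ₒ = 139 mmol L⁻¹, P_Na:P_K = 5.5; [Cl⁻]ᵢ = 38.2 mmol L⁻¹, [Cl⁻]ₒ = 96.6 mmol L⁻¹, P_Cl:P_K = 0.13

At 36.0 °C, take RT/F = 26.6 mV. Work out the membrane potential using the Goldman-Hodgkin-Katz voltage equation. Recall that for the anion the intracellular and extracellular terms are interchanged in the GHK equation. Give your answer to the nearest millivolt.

Vm = 26.6 · ln[(Σ P·[cation]ₒ + Σ P·[anion]ᵢ) / (Σ P·[cation]ᵢ + Σ P·[anion]ₒ)]
Numerator = 1×5.98 + 5.5×139 + 0.13×38.2 = 775.4
Denominator = 1×148 + 5.5×21.0 + 0.13×96.6 = 276.1
Vm = 26.6 · ln(2.809) = 26.6 × (1.0328) = 27.47 mV

27 mV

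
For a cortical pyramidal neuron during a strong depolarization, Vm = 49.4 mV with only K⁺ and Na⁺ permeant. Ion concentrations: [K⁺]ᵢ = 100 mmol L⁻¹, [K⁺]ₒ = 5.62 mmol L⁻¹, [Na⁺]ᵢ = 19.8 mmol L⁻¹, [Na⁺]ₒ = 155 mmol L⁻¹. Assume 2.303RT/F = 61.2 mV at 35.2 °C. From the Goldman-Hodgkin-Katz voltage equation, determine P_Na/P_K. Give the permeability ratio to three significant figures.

22.7

Let α = P_Na/P_K. GHK: Vm = 61.2·log₁₀[(Kₒ + α·Naₒ)/(Kᵢ + α·Naᵢ)].
10^(Vm/61.2) = 10^(49.4/61.2) = 6.4149
So 6.4149·(Kᵢ + α·Naᵢ) = Kₒ + α·Naₒ → α = (6.4149·100.0 − 5.62) / (155.0 − 6.4149·19.8)
α = (641.5 − 5.62) / (155.0 − 127) = 635.9/27.99 = 22.72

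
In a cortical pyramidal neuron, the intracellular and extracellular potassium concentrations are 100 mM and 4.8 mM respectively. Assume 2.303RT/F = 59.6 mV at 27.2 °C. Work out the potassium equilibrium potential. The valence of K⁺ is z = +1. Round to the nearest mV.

E = (59.6/z) · log₁₀([K⁺]_out/[K⁺]_in) with z = +1.
= (59.6/1) · log₁₀(4.8/100) = 59.60 · log₁₀(0.048)
= 59.60 · (-1.3188) = -78.60 mV

-79 mV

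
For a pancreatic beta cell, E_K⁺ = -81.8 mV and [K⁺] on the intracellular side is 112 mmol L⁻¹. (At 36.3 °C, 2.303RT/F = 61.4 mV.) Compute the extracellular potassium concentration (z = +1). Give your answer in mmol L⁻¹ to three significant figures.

5.21 mmol L⁻¹

Nernst: E = (61.4/1) · log₁₀([out]/[in]), so log₁₀([out]/[in]) = -81.8 × 1 / 61.4 = -1.3322.
[out]/[in] = 10^(-1.3322) = 0.04653.
[out] = 0.04653 × 112 = 5.212 mmol L⁻¹.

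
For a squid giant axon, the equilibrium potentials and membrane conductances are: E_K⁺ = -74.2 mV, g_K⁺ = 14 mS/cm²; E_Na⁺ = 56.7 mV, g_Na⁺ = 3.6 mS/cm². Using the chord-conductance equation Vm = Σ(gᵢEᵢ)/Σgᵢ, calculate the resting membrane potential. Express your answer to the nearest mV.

Σ gᵢEᵢ = 14·(-74.2) + 3.6·(56.7) = -834.68
Σ gᵢ = 14 + 3.6 = 17.6
Vm = -834.68 / 17.6 = -47.42 mV

-47 mV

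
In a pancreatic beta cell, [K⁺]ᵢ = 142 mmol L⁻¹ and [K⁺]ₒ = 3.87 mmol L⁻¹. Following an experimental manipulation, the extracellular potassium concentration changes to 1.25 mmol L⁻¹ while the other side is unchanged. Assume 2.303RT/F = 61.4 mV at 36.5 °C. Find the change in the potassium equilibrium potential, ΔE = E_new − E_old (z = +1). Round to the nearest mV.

-30 mV

E_old = (61.4/1)·log₁₀(3.87/142) = -96.07 mV
E_new = (61.4/1)·log₁₀(1.25/142) = -126.20 mV
ΔE = -126.20 − (-96.07) = -30.14 mV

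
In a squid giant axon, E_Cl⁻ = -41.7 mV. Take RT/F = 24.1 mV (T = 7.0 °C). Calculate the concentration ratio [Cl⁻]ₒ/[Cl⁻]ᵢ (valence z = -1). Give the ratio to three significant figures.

5.64

ln([out]/[in]) = E·z/(24.1) = -41.7 × -1 / 24.1 = 1.7303
[out]/[in] = e^(1.7303) = 5.642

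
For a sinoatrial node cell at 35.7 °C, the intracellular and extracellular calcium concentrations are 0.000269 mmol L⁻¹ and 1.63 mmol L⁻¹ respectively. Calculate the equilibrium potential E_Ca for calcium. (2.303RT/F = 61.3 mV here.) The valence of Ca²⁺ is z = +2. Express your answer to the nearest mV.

116 mV

E = (61.3/z) · log₁₀([Ca²⁺]_out/[Ca²⁺]_in) with z = +2.
= (61.3/2) · log₁₀(1.63/0.000269) = 30.65 · log₁₀(6059)
= 30.65 · (3.7824) = 115.93 mV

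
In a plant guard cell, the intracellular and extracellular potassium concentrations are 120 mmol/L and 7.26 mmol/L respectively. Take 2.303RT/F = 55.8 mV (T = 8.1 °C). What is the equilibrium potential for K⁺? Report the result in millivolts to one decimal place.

E = (55.8/z) · log₁₀([K⁺]_out/[K⁺]_in) with z = +1.
= (55.8/1) · log₁₀(7.26/120) = 55.80 · log₁₀(0.0605)
= 55.80 · (-1.2182) = -67.98 mV

-68.0 mV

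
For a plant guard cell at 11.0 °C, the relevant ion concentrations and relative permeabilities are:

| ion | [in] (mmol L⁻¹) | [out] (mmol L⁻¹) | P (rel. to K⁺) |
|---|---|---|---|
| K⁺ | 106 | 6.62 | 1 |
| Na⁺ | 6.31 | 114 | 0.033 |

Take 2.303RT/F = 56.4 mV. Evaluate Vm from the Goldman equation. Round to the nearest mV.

-57 mV

Vm = 56.4 · log₁₀[(Σ P·[cation]ₒ + Σ P·[anion]ᵢ) / (Σ P·[cation]ᵢ + Σ P·[anion]ₒ)]
Numerator = 1×6.62 + 0.033×114 = 10.38
Denominator = 1×106 + 0.033×6.31 = 106.2
Vm = 56.4 · log₁₀(0.097751) = 56.4 × (-1.0099) = -56.96 mV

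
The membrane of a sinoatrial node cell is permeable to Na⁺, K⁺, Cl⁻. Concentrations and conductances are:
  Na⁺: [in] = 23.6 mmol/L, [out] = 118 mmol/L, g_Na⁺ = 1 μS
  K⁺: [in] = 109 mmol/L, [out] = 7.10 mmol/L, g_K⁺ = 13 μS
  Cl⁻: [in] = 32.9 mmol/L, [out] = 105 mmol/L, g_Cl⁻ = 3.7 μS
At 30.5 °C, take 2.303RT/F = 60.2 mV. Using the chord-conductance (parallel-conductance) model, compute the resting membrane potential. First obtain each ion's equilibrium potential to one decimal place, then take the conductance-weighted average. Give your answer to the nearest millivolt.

E_Na⁺ = (60.2/1)·log₁₀(118/23.6) = 42.1 mV
E_K⁺ = (60.2/1)·log₁₀(7.10/109) = -71.4 mV
E_Cl⁻ = (60.2/-1)·log₁₀(105/32.9) = -30.3 mV
Vm = (Σ gᵢEᵢ)/(Σ gᵢ) = (1·42.1 + 13·-71.4 + 3.7·-30.3) / (1 + 13 + 3.7)
= -998.21 / 17.7 = -56.40 mV

-56 mV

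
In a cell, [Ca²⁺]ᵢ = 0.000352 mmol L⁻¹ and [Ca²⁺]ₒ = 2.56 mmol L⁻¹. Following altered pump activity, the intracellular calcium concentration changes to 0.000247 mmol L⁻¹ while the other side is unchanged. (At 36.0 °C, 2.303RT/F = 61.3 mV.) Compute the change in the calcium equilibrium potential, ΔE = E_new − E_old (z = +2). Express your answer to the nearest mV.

E_old = (61.3/2)·log₁₀(2.56/0.000352) = 118.36 mV
E_new = (61.3/2)·log₁₀(2.56/0.000247) = 123.08 mV
ΔE = 123.08 − (118.36) = 4.72 mV

5 mV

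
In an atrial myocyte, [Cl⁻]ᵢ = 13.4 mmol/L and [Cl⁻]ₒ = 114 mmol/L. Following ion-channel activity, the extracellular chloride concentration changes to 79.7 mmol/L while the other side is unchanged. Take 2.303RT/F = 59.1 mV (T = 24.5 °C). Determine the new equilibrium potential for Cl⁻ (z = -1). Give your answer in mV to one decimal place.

-45.8 mV

After the shift: [Cl⁻]_out = 79.7, [Cl⁻]_in = 13.4 mmol/L.
E_new = (59.1/-1)·log₁₀(79.7/13.4) = -59.10 · (0.7744) = -45.76 mV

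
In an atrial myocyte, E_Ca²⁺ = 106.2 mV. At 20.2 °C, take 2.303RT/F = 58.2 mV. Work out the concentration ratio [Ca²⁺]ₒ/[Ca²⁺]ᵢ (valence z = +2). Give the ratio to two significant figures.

4500

log₁₀([out]/[in]) = E·z/(58.2) = 106.2 × 2 / 58.2 = 3.6495
[out]/[in] = 10^(3.6495) = 4462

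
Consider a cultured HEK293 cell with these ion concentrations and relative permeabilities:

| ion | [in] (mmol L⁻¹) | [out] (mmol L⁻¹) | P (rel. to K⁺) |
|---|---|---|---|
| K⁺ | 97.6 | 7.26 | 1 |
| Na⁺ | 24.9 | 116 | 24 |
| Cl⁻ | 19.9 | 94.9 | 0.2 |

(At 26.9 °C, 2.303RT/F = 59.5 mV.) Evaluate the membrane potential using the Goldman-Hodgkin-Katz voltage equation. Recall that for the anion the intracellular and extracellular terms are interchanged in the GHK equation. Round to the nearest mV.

Vm = 59.5 · log₁₀[(Σ P·[cation]ₒ + Σ P·[anion]ᵢ) / (Σ P·[cation]ᵢ + Σ P·[anion]ₒ)]
Numerator = 1×7.26 + 24×116 + 0.2×19.9 = 2795
Denominator = 1×97.6 + 24×24.9 + 0.2×94.9 = 714.2
Vm = 59.5 · log₁₀(3.9139) = 59.5 × (0.5926) = 35.26 mV

35 mV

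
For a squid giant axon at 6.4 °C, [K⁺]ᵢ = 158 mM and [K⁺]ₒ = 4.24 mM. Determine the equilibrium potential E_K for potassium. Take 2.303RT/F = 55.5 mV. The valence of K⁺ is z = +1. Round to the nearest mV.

-87 mV

E = (55.5/z) · log₁₀([K⁺]_out/[K⁺]_in) with z = +1.
= (55.5/1) · log₁₀(4.24/158) = 55.50 · log₁₀(0.02684)
= 55.50 · (-1.5713) = -87.21 mV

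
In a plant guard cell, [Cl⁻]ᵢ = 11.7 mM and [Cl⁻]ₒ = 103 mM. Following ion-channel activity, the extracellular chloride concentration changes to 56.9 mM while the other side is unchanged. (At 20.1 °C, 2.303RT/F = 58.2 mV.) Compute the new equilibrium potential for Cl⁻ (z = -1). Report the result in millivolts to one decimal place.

After the shift: [Cl⁻]_out = 56.9, [Cl⁻]_in = 11.7 mM.
E_new = (58.2/-1)·log₁₀(56.9/11.7) = -58.20 · (0.6869) = -39.98 mV

-40.0 mV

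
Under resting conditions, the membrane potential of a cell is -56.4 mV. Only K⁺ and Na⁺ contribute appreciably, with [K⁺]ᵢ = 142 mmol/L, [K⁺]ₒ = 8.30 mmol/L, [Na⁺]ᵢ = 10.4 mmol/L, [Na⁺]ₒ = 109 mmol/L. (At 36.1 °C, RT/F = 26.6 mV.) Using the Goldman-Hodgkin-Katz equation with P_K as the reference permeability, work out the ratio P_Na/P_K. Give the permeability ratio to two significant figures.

0.081

Let α = P_Na/P_K. GHK: Vm = 26.6·ln[(Kₒ + α·Naₒ)/(Kᵢ + α·Naᵢ)].
e^(Vm/26.6) = e^(-56.4/26.6) = 0.12
So 0.12·(Kᵢ + α·Naᵢ) = Kₒ + α·Naₒ → α = (0.12·142.0 − 8.3) / (109.0 − 0.12·10.4)
α = (17.04 − 8.3) / (109.0 − 1.248) = 8.739/107.8 = 0.08111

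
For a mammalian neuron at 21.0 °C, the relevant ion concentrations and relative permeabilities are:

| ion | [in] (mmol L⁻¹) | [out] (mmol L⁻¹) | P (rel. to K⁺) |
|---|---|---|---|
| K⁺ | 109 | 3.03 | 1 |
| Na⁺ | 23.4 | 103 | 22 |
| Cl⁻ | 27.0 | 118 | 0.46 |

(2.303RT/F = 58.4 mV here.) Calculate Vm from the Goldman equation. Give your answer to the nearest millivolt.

Vm = 58.4 · log₁₀[(Σ P·[cation]ₒ + Σ P·[anion]ᵢ) / (Σ P·[cation]ᵢ + Σ P·[anion]ₒ)]
Numerator = 1×3.03 + 22×103 + 0.46×27.0 = 2281
Denominator = 1×109 + 22×23.4 + 0.46×118 = 678.1
Vm = 58.4 · log₁₀(3.3646) = 58.4 × (0.5269) = 30.77 mV

31 mV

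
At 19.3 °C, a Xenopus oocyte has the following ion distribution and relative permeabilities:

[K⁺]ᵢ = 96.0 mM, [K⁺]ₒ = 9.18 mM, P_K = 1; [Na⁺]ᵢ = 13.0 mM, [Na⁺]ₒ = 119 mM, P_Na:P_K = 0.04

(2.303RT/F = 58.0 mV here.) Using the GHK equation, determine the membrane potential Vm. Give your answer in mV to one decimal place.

-48.7 mV

Vm = 58.0 · log₁₀[(Σ P·[cation]ₒ + Σ P·[anion]ᵢ) / (Σ P·[cation]ᵢ + Σ P·[anion]ₒ)]
Numerator = 1×9.18 + 0.04×119 = 13.94
Denominator = 1×96.0 + 0.04×13.0 = 96.52
Vm = 58.0 · log₁₀(0.14443) = 58.0 × (-0.8404) = -48.74 mV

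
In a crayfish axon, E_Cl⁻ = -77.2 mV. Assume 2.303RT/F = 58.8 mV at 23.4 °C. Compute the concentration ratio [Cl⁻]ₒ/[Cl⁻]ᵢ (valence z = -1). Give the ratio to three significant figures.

20.6

log₁₀([out]/[in]) = E·z/(58.8) = -77.2 × -1 / 58.8 = 1.3129
[out]/[in] = 10^(1.3129) = 20.56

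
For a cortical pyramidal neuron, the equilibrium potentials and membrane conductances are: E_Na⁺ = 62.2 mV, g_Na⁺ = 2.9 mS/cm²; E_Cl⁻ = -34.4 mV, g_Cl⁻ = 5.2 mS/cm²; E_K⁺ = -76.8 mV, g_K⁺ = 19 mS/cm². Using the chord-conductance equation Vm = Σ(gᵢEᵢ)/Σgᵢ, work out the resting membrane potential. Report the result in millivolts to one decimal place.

-53.8 mV

Σ gᵢEᵢ = 2.9·(62.2) + 5.2·(-34.4) + 19·(-76.8) = -1457.70
Σ gᵢ = 2.9 + 5.2 + 19 = 27.1
Vm = -1457.70 / 27.1 = -53.79 mV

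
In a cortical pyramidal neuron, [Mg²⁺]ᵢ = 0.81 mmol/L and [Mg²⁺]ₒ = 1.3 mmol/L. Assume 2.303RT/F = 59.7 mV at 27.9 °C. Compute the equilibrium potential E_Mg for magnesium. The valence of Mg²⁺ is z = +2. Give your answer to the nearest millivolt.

E = (59.7/z) · log₁₀([Mg²⁺]_out/[Mg²⁺]_in) with z = +2.
= (59.7/2) · log₁₀(1.3/0.81) = 29.85 · log₁₀(1.605)
= 29.85 · (0.2055) = 6.13 mV

6 mV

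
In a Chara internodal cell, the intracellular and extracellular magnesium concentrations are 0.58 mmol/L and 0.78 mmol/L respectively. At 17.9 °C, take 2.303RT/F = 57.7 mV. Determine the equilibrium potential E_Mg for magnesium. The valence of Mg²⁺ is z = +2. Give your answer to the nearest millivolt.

4 mV

E = (57.7/z) · log₁₀([Mg²⁺]_out/[Mg²⁺]_in) with z = +2.
= (57.7/2) · log₁₀(0.78/0.58) = 28.85 · log₁₀(1.345)
= 28.85 · (0.1287) = 3.71 mV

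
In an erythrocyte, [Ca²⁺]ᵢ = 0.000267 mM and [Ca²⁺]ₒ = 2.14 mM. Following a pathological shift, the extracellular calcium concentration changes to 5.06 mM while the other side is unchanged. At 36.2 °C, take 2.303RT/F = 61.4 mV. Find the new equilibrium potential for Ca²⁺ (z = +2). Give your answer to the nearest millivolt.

131 mV

After the shift: [Ca²⁺]_out = 5.06, [Ca²⁺]_in = 0.000267 mM.
E_new = (61.4/2)·log₁₀(5.06/0.000267) = 30.70 · (4.2776) = 131.32 mV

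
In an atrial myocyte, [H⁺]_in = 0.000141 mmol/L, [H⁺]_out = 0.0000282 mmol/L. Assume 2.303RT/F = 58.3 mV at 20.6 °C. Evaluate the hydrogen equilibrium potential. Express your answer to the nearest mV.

E = (58.3/z) · log₁₀([H⁺]_out/[H⁺]_in) with z = +1.
= (58.3/1) · log₁₀(0.0000282/0.000141) = 58.30 · log₁₀(0.2)
= 58.30 · (-0.6990) = -40.75 mV

-41 mV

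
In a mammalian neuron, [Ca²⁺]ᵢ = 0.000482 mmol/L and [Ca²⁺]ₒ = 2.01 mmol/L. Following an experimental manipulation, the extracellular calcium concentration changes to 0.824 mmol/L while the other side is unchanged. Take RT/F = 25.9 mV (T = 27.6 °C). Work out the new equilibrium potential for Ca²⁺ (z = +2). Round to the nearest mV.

96 mV

After the shift: [Ca²⁺]_out = 0.824, [Ca²⁺]_in = 0.000482 mmol/L.
E_new = (25.9/2)·ln(0.824/0.000482) = 12.95 · (7.4440) = 96.40 mV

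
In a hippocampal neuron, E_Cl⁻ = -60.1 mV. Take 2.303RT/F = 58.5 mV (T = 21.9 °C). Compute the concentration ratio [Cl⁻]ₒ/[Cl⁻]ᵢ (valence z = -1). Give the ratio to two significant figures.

log₁₀([out]/[in]) = E·z/(58.5) = -60.1 × -1 / 58.5 = 1.0274
[out]/[in] = 10^(1.0274) = 10.65

11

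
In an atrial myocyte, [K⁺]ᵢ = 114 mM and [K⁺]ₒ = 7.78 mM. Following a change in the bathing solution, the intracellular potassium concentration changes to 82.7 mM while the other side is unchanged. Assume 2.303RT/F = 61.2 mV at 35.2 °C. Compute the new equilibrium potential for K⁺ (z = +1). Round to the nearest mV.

After the shift: [K⁺]_out = 7.78, [K⁺]_in = 82.7 mM.
E_new = (61.2/1)·log₁₀(7.78/82.7) = 61.20 · (-1.0265) = -62.82 mV

-63 mV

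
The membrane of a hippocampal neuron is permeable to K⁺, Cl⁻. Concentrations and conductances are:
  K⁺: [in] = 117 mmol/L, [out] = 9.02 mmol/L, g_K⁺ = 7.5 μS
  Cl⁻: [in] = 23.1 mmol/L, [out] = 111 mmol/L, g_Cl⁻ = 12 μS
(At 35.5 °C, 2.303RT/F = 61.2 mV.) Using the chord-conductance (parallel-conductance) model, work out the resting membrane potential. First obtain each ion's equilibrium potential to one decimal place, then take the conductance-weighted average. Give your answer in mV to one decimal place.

E_K⁺ = (61.2/1)·log₁₀(9.02/117) = -68.1 mV
E_Cl⁻ = (61.2/-1)·log₁₀(111/23.1) = -41.7 mV
Vm = (Σ gᵢEᵢ)/(Σ gᵢ) = (7.5·-68.1 + 12·-41.7) / (7.5 + 12)
= -1011.15 / 19.5 = -51.85 mV

-51.9 mV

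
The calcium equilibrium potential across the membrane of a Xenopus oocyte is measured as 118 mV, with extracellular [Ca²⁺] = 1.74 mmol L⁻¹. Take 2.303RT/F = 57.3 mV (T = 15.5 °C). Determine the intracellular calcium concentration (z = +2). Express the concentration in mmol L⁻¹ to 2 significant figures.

0.00013 mmol L⁻¹

Nernst: E = (57.3/2) · log₁₀([out]/[in]), so log₁₀([out]/[in]) = 118.0 × 2 / 57.3 = 4.1187.
[out]/[in] = 10^(4.1187) = 1.314e+04.
[in] = 1.74 / 1.314e+04 = 0.0001324 mmol L⁻¹.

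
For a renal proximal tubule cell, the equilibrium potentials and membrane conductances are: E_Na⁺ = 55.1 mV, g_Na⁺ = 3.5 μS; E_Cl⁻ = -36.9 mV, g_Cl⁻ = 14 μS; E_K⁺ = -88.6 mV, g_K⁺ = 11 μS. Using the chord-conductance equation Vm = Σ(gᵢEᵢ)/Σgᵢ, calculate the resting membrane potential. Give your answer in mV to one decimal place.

-45.6 mV

Σ gᵢEᵢ = 3.5·(55.1) + 14·(-36.9) + 11·(-88.6) = -1298.35
Σ gᵢ = 3.5 + 14 + 11 = 28.5
Vm = -1298.35 / 28.5 = -45.56 mV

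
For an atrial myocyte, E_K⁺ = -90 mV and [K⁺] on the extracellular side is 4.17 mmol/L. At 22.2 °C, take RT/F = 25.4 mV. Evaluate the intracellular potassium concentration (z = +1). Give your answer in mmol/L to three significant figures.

Nernst: E = (25.4/1) · ln([out]/[in]), so ln([out]/[in]) = -90.0 × 1 / 25.4 = -3.5433.
[out]/[in] = e^(-3.5433) = 0.02892.
[in] = 4.17 / 0.02892 = 144.2 mmol/L.

144 mmol/L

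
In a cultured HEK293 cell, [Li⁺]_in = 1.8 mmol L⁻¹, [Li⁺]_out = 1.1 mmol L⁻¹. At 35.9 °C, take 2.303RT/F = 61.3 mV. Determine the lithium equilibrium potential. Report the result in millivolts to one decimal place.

-13.1 mV

E = (61.3/z) · log₁₀([Li⁺]_out/[Li⁺]_in) with z = +1.
= (61.3/1) · log₁₀(1.1/1.8) = 61.30 · log₁₀(0.6111)
= 61.30 · (-0.2139) = -13.11 mV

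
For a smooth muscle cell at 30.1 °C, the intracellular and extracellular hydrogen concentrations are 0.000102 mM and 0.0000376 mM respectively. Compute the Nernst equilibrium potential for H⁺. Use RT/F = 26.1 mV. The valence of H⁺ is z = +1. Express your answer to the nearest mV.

-26 mV

E = (26.1/z) · ln([H⁺]_out/[H⁺]_in) with z = +1.
= (26.1/1) · ln(0.0000376/0.000102) = 26.10 · ln(0.3686)
= 26.10 · (-0.9980) = -26.05 mV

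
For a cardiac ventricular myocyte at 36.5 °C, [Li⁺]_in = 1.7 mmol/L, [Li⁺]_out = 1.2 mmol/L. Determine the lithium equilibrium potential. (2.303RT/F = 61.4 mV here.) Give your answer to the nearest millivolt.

E = (61.4/z) · log₁₀([Li⁺]_out/[Li⁺]_in) with z = +1.
= (61.4/1) · log₁₀(1.2/1.7) = 61.40 · log₁₀(0.7059)
= 61.40 · (-0.1513) = -9.29 mV

-9 mV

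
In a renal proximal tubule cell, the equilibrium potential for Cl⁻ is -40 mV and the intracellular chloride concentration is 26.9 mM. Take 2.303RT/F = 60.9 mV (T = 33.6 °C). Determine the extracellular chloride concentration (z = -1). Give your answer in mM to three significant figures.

122 mM

Nernst: E = (60.9/-1) · log₁₀([out]/[in]), so log₁₀([out]/[in]) = -40.0 × -1 / 60.9 = 0.6568.
[out]/[in] = 10^(0.6568) = 4.537.
[out] = 4.537 × 26.9 = 122.1 mM.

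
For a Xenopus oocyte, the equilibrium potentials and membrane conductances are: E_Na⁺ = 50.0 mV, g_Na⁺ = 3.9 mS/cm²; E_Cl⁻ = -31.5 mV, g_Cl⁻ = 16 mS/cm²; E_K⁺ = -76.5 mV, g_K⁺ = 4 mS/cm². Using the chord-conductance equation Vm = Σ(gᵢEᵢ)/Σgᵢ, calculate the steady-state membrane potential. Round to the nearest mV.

Σ gᵢEᵢ = 3.9·(50.0) + 16·(-31.5) + 4·(-76.5) = -615.00
Σ gᵢ = 3.9 + 16 + 4 = 23.9
Vm = -615.00 / 23.9 = -25.73 mV

-26 mV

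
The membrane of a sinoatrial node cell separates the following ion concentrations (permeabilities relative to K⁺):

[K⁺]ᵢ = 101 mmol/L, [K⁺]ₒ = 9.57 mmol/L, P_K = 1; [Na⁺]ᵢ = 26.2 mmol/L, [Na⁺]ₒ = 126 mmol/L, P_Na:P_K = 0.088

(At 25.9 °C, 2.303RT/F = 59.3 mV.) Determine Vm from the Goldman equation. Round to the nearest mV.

-41 mV

Vm = 59.3 · log₁₀[(Σ P·[cation]ₒ + Σ P·[anion]ᵢ) / (Σ P·[cation]ᵢ + Σ P·[anion]ₒ)]
Numerator = 1×9.57 + 0.088×126 = 20.66
Denominator = 1×101 + 0.088×26.2 = 103.3
Vm = 59.3 · log₁₀(0.19997) = 59.3 × (-0.6990) = -41.45 mV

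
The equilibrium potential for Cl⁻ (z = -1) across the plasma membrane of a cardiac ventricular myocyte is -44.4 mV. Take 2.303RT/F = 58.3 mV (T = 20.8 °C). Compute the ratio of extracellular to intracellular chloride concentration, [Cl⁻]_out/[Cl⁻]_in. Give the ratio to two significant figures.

log₁₀([out]/[in]) = E·z/(58.3) = -44.4 × -1 / 58.3 = 0.7616
[out]/[in] = 10^(0.7616) = 5.775

5.8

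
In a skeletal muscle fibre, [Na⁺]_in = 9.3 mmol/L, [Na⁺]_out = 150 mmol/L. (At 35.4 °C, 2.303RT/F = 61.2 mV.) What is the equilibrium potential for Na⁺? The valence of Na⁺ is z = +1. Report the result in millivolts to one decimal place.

E = (61.2/z) · log₁₀([Na⁺]_out/[Na⁺]_in) with z = +1.
= (61.2/1) · log₁₀(150/9.3) = 61.20 · log₁₀(16.13)
= 61.20 · (1.2076) = 73.91 mV

73.9 mV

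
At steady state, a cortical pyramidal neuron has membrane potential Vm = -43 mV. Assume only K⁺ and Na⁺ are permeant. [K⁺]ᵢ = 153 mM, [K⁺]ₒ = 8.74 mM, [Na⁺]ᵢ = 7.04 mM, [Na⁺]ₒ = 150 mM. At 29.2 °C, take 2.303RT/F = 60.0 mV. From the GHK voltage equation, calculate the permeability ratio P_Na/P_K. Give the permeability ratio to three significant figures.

0.139

Let α = P_Na/P_K. GHK: Vm = 60.0·log₁₀[(Kₒ + α·Naₒ)/(Kᵢ + α·Naᵢ)].
10^(Vm/60.0) = 10^(-43.0/60.0) = 0.19201
So 0.19201·(Kᵢ + α·Naᵢ) = Kₒ + α·Naₒ → α = (0.19201·153.0 − 8.74) / (150.0 − 0.19201·7.04)
α = (29.38 − 8.74) / (150.0 − 1.352) = 20.64/148.6 = 0.1388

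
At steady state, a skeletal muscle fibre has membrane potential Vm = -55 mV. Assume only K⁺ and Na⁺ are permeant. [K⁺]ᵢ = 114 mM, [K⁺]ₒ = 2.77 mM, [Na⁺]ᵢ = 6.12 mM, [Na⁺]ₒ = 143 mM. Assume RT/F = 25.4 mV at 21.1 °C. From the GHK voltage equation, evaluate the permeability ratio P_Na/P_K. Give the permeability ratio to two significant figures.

0.072

Let α = P_Na/P_K. GHK: Vm = 25.4·ln[(Kₒ + α·Naₒ)/(Kᵢ + α·Naᵢ)].
e^(Vm/25.4) = e^(-55.0/25.4) = 0.11471
So 0.11471·(Kᵢ + α·Naᵢ) = Kₒ + α·Naₒ → α = (0.11471·114.0 − 2.77) / (143.0 − 0.11471·6.12)
α = (13.08 − 2.77) / (143.0 − 0.702) = 10.31/142.3 = 0.07243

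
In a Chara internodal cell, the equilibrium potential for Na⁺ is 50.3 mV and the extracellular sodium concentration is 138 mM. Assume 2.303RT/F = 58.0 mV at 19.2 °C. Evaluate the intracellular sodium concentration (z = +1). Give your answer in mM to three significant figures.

18.7 mM

Nernst: E = (58.0/1) · log₁₀([out]/[in]), so log₁₀([out]/[in]) = 50.3 × 1 / 58.0 = 0.8672.
[out]/[in] = 10^(0.8672) = 7.366.
[in] = 138 / 7.366 = 18.73 mM.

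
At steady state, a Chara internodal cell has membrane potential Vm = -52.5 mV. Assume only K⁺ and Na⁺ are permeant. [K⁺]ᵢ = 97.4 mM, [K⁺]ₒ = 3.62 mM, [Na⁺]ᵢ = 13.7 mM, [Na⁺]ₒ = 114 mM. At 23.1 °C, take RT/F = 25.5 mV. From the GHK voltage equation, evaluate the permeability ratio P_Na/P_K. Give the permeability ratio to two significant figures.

Let α = P_Na/P_K. GHK: Vm = 25.5·ln[(Kₒ + α·Naₒ)/(Kᵢ + α·Naᵢ)].
e^(Vm/25.5) = e^(-52.5/25.5) = 0.1276
So 0.1276·(Kᵢ + α·Naᵢ) = Kₒ + α·Naₒ → α = (0.1276·97.4 − 3.62) / (114.0 − 0.1276·13.7)
α = (12.43 − 3.62) / (114.0 − 1.748) = 8.809/112.3 = 0.07847

0.078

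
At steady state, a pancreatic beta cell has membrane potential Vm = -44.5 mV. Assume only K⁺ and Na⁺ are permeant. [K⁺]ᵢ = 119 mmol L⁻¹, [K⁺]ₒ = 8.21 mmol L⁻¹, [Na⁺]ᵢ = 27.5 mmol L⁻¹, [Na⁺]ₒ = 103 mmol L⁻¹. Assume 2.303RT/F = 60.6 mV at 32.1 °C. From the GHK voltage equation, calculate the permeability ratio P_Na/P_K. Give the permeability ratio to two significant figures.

Let α = P_Na/P_K. GHK: Vm = 60.6·log₁₀[(Kₒ + α·Naₒ)/(Kᵢ + α·Naᵢ)].
10^(Vm/60.6) = 10^(-44.5/60.6) = 0.18436
So 0.18436·(Kᵢ + α·Naᵢ) = Kₒ + α·Naₒ → α = (0.18436·119.0 − 8.21) / (103.0 − 0.18436·27.5)
α = (21.94 − 8.21) / (103.0 − 5.07) = 13.73/97.93 = 0.1402

0.14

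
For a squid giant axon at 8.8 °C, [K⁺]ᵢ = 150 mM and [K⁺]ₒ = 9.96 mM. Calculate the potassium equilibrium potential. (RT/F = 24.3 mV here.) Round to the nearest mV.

-66 mV

E = (24.3/z) · ln([K⁺]_out/[K⁺]_in) with z = +1.
= (24.3/1) · ln(9.96/150) = 24.30 · ln(0.0664)
= 24.30 · (-2.7121) = -65.90 mV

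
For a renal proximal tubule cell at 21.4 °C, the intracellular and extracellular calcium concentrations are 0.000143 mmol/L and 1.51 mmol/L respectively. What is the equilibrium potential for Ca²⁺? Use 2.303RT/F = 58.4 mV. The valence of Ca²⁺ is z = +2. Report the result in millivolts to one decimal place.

E = (58.4/z) · log₁₀([Ca²⁺]_out/[Ca²⁺]_in) with z = +2.
= (58.4/2) · log₁₀(1.51/0.000143) = 29.20 · log₁₀(1.056e+04)
= 29.20 · (4.0236) = 117.49 mV

117.5 mV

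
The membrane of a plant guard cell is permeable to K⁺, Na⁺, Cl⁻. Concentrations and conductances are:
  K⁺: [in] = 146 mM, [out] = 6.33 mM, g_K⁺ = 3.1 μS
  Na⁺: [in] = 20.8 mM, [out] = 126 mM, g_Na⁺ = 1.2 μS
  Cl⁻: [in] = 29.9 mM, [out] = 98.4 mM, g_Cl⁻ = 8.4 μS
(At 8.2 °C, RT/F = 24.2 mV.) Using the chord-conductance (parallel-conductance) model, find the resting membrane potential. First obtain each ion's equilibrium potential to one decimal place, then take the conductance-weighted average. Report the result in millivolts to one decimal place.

E_K⁺ = (24.2/1)·ln(6.33/146) = -75.9 mV
E_Na⁺ = (24.2/1)·ln(126/20.8) = 43.6 mV
E_Cl⁻ = (24.2/-1)·ln(98.4/29.9) = -28.8 mV
Vm = (Σ gᵢEᵢ)/(Σ gᵢ) = (3.1·-75.9 + 1.2·43.6 + 8.4·-28.8) / (3.1 + 1.2 + 8.4)
= -424.89 / 12.7 = -33.46 mV

-33.5 mV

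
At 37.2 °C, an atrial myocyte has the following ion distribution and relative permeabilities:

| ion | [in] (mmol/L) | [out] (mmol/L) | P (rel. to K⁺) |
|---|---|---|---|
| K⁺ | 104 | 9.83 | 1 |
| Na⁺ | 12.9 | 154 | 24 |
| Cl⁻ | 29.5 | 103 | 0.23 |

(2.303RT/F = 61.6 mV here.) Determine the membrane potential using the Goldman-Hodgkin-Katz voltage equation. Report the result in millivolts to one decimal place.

57.2 mV

Vm = 61.6 · log₁₀[(Σ P·[cation]ₒ + Σ P·[anion]ᵢ) / (Σ P·[cation]ᵢ + Σ P·[anion]ₒ)]
Numerator = 1×9.83 + 24×154 + 0.23×29.5 = 3713
Denominator = 1×104 + 24×12.9 + 0.23×103 = 437.3
Vm = 61.6 · log₁₀(8.4901) = 61.6 × (0.9289) = 57.22 mV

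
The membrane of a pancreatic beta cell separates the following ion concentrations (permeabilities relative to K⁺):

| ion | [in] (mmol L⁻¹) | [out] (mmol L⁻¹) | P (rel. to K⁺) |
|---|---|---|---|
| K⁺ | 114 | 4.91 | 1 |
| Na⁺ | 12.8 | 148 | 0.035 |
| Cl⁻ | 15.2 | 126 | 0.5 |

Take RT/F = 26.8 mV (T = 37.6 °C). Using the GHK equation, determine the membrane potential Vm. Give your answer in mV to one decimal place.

-61.8 mV

Vm = 26.8 · ln[(Σ P·[cation]ₒ + Σ P·[anion]ᵢ) / (Σ P·[cation]ᵢ + Σ P·[anion]ₒ)]
Numerator = 1×4.91 + 0.035×148 + 0.5×15.2 = 17.69
Denominator = 1×114 + 0.035×12.8 + 0.5×126 = 177.4
Vm = 26.8 · ln(0.099691) = 26.8 × (-2.3057) = -61.79 mV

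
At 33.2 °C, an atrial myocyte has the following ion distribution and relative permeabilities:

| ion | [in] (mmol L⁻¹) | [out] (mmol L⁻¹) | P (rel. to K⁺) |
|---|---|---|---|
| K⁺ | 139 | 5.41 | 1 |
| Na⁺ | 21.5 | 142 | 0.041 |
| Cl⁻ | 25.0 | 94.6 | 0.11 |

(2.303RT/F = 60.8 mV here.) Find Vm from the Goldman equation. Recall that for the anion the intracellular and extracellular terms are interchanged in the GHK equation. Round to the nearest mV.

-63 mV

Vm = 60.8 · log₁₀[(Σ P·[cation]ₒ + Σ P·[anion]ᵢ) / (Σ P·[cation]ᵢ + Σ P·[anion]ₒ)]
Numerator = 1×5.41 + 0.041×142 + 0.11×25.0 = 13.98
Denominator = 1×139 + 0.041×21.5 + 0.11×94.6 = 150.3
Vm = 60.8 · log₁₀(0.093035) = 60.8 × (-1.0314) = -62.71 mV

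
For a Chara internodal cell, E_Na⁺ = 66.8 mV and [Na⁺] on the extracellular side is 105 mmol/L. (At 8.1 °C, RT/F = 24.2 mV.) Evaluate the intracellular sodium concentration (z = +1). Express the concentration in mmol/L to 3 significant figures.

6.64 mmol/L

Nernst: E = (24.2/1) · ln([out]/[in]), so ln([out]/[in]) = 66.8 × 1 / 24.2 = 2.7603.
[out]/[in] = e^(2.7603) = 15.81.
[in] = 105 / 15.81 = 6.643 mmol/L.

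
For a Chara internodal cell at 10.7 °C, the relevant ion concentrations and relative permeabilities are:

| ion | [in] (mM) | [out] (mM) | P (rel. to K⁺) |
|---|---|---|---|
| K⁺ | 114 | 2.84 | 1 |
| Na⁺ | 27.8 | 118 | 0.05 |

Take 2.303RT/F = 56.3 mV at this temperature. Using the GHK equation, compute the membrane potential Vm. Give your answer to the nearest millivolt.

-63 mV

Vm = 56.3 · log₁₀[(Σ P·[cation]ₒ + Σ P·[anion]ᵢ) / (Σ P·[cation]ᵢ + Σ P·[anion]ₒ)]
Numerator = 1×2.84 + 0.05×118 = 8.74
Denominator = 1×114 + 0.05×27.8 = 115.4
Vm = 56.3 · log₁₀(0.075743) = 56.3 × (-1.1207) = -63.09 mV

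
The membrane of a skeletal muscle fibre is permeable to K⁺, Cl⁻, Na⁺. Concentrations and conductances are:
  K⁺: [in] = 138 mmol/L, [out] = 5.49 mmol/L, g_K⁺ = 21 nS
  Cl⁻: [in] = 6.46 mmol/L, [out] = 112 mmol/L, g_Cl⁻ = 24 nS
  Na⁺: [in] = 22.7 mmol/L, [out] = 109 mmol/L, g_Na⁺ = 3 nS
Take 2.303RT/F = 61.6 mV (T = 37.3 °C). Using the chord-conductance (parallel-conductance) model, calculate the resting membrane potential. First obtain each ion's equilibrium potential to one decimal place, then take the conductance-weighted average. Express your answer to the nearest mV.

-73 mV

E_K⁺ = (61.6/1)·log₁₀(5.49/138) = -86.3 mV
E_Cl⁻ = (61.6/-1)·log₁₀(112/6.46) = -76.3 mV
E_Na⁺ = (61.6/1)·log₁₀(109/22.7) = 42.0 mV
Vm = (Σ gᵢEᵢ)/(Σ gᵢ) = (21·-86.3 + 24·-76.3 + 3·42.0) / (21 + 24 + 3)
= -3517.50 / 48 = -73.28 mV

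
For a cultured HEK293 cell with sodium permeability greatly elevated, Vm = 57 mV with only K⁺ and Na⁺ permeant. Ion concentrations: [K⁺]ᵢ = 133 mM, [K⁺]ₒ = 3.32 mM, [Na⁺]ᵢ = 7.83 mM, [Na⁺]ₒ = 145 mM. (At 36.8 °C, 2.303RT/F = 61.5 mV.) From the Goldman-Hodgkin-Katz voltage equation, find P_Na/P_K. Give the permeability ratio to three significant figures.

14.2

Let α = P_Na/P_K. GHK: Vm = 61.5·log₁₀[(Kₒ + α·Naₒ)/(Kᵢ + α·Naᵢ)].
10^(Vm/61.5) = 10^(57.0/61.5) = 8.4495
So 8.4495·(Kᵢ + α·Naᵢ) = Kₒ + α·Naₒ → α = (8.4495·133.0 − 3.32) / (145.0 − 8.4495·7.83)
α = (1124 − 3.32) / (145.0 − 66.16) = 1120/78.84 = 14.21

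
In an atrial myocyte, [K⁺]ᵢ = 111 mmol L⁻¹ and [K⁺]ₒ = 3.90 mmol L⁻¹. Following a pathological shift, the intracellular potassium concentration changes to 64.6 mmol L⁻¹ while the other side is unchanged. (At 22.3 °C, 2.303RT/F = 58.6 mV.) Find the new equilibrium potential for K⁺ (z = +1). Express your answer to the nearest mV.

After the shift: [K⁺]_out = 3.90, [K⁺]_in = 64.6 mmol L⁻¹.
E_new = (58.6/1)·log₁₀(3.90/64.6) = 58.60 · (-1.2192) = -71.44 mV

-71 mV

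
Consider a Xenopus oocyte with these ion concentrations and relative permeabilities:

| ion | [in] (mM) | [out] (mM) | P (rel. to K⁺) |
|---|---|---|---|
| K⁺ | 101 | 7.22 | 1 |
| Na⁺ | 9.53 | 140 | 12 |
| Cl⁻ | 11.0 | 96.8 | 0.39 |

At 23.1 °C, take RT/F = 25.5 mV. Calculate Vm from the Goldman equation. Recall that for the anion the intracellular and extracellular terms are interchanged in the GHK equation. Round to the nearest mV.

48 mV

Vm = 25.5 · ln[(Σ P·[cation]ₒ + Σ P·[anion]ᵢ) / (Σ P·[cation]ᵢ + Σ P·[anion]ₒ)]
Numerator = 1×7.22 + 12×140 + 0.39×11.0 = 1692
Denominator = 1×101 + 12×9.53 + 0.39×96.8 = 253.1
Vm = 25.5 · ln(6.6829) = 25.5 × (1.8995) = 48.44 mV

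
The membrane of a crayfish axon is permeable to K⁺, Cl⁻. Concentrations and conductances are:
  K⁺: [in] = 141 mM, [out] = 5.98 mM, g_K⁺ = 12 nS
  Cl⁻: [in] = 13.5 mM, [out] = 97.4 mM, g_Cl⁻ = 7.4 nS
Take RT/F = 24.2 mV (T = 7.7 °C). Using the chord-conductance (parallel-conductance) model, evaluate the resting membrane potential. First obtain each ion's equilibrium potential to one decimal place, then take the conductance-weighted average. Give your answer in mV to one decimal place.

-65.6 mV

E_K⁺ = (24.2/1)·ln(5.98/141) = -76.5 mV
E_Cl⁻ = (24.2/-1)·ln(97.4/13.5) = -47.8 mV
Vm = (Σ gᵢEᵢ)/(Σ gᵢ) = (12·-76.5 + 7.4·-47.8) / (12 + 7.4)
= -1271.72 / 19.4 = -65.55 mV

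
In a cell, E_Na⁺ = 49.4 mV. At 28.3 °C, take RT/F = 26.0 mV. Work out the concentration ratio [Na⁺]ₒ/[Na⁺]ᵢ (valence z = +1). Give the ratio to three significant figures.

6.69

ln([out]/[in]) = E·z/(26.0) = 49.4 × 1 / 26.0 = 1.9000
[out]/[in] = e^(1.9000) = 6.686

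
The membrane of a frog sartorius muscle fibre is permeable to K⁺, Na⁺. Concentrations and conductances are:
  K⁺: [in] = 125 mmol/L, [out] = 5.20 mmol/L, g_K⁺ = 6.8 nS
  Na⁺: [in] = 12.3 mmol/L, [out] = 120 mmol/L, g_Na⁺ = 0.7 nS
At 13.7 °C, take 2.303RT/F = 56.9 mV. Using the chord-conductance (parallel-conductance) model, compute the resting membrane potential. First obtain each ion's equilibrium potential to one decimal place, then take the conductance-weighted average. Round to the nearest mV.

E_K⁺ = (56.9/1)·log₁₀(5.20/125) = -78.6 mV
E_Na⁺ = (56.9/1)·log₁₀(120/12.3) = 56.3 mV
Vm = (Σ gᵢEᵢ)/(Σ gᵢ) = (6.8·-78.6 + 0.7·56.3) / (6.8 + 0.7)
= -495.07 / 7.5 = -66.01 mV

-66 mV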